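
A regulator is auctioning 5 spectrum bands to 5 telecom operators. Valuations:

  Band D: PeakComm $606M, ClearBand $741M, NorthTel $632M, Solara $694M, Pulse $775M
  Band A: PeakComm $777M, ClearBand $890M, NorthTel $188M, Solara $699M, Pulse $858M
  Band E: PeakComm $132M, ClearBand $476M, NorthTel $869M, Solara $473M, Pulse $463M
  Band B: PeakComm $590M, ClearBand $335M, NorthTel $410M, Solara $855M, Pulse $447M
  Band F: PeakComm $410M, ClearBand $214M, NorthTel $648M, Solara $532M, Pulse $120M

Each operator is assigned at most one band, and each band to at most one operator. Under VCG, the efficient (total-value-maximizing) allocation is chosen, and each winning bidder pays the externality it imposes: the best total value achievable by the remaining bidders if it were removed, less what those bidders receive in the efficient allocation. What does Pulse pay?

Pulse pays $218M.

Efficient allocation: PeakComm→Band F ($410M), ClearBand→Band A ($890M), NorthTel→Band E ($869M), Solara→Band B ($855M), Pulse→Band D ($775M); total welfare W = $3799M.
Pulse receives Band D at value $775M, so the others get W − 775 = $3024M.
Without Pulse: best allocation of the remaining 4 bidders over all 5 bands is PeakComm→Band A ($777M), ClearBand→Band D ($741M), NorthTel→Band E ($869M), Solara→Band B ($855M), total $3242M.
VCG payment = (others' best without Pulse) − (others' welfare with Pulse) = 3242 − 3024 = $218M.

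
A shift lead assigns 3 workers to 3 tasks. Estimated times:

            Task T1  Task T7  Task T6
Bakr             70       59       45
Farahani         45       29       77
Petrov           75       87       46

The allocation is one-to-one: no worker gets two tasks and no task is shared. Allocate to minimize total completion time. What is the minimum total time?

Optimal: Bakr→Task T1 (70 min), Farahani→Task T7 (29 min), Petrov→Task T6 (46 min) — total 70+29+46 = 145 min.
Min-entry greedy (repeatedly take the single cheapest remaining cell) gives 149 min, worse by 4.
Checked against all permutations: 145 min is optimal.

Min total: 145 min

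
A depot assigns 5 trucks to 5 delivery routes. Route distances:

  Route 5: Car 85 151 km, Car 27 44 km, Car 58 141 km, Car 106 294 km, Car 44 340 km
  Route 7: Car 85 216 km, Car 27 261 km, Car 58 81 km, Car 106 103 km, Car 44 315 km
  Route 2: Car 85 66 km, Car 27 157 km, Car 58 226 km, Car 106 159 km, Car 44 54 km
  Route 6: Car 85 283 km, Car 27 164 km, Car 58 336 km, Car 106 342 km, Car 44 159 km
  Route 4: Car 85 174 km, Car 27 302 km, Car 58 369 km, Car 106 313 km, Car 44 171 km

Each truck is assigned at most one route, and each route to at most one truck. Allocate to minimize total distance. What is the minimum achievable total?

Optimal: Car 85→Route 4 (174 km), Car 27→Route 5 (44 km), Car 58→Route 7 (81 km), Car 106→Route 2 (159 km), Car 44→Route 6 (159 km) — total 174+44+81+159+159 = 617 km.
Column-greedy (each route in turn goes to its cheapest remaining truck) gives 775 km, worse by 158.
Next-best assignment: Car 85→Route 4, Car 27→Route 6, Car 58→Route 5, Car 106→Route 7, Car 44→Route 2 = 636 km.

Min total: 617 km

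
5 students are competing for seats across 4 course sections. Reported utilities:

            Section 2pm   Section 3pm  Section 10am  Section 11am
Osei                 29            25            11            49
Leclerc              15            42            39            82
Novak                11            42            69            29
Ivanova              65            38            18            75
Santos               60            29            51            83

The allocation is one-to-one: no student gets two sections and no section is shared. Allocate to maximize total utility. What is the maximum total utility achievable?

Max total: 259 points

Optimal: Ivanova→Section 2pm (65 points), Leclerc→Section 3pm (42 points), Novak→Section 10am (69 points), Santos→Section 11am (83 points) — total 65+42+69+83 = 259 points.
Row-greedy (each student in turn takes its best remaining section) gives 225 points, worse by 34.
Checked against all permutations: 259 points is optimal.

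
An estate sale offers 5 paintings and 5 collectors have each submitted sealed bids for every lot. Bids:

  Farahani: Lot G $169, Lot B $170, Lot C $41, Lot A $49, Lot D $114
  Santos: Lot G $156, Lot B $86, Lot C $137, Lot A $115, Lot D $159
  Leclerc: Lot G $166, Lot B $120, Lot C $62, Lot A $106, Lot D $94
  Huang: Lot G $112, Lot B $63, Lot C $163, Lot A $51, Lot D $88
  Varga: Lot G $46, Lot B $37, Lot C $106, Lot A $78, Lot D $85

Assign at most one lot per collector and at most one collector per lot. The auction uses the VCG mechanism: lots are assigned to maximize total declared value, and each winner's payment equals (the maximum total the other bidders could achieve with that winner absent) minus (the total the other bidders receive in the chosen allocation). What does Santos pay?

Santos pays $7.

Efficient allocation: Farahani→Lot B ($170), Santos→Lot D ($159), Leclerc→Lot G ($166), Huang→Lot C ($163), Varga→Lot A ($78); total welfare W = $736.
Santos receives Lot D at value $159, so the others get W − 159 = $577.
Without Santos: best allocation of the remaining 4 bidders over all 5 lots is Farahani→Lot B ($170), Leclerc→Lot G ($166), Huang→Lot C ($163), Varga→Lot D ($85), total $584.
VCG payment = (others' best without Santos) − (others' welfare with Santos) = 584 − 577 = $7.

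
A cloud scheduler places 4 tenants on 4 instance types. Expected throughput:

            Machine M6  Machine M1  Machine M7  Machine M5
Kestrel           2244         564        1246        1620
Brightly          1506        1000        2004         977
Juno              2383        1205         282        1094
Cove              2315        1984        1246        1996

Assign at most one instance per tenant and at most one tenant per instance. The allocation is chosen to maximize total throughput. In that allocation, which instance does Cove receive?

Optimal: Kestrel→Machine M5 (1620 ops/s), Brightly→Machine M7 (2004 ops/s), Juno→Machine M6 (2383 ops/s), Cove→Machine M1 (1984 ops/s) — total 1620+2004+2383+1984 = 7991 ops/s.
Row-greedy (each tenant in turn takes its best remaining instance) gives 7449 ops/s, worse by 542.
Every other assignment is strictly worse.
Cove's own top instance is Machine M6 (2315 ops/s), but forcing Cove→Machine M6 and reassigning the rest optimally gives only 7144 ops/s — worse by 847.

Cove receives Machine M1.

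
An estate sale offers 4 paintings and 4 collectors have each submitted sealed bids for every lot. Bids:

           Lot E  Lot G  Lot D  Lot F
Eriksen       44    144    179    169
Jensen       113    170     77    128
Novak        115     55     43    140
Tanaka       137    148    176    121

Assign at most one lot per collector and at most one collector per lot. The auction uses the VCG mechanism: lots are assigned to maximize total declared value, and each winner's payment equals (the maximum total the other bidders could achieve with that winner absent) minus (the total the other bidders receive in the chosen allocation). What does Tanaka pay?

Tanaka pays $35.

Efficient allocation: Eriksen→Lot F ($169), Jensen→Lot G ($170), Novak→Lot E ($115), Tanaka→Lot D ($176); total welfare W = $630.
Tanaka receives Lot D at value $176, so the others get W − 176 = $454.
Without Tanaka: best allocation of the remaining 3 bidders over all 4 lots is Eriksen→Lot D ($179), Jensen→Lot G ($170), Novak→Lot F ($140), total $489.
VCG payment = (others' best without Tanaka) − (others' welfare with Tanaka) = 489 − 454 = $35.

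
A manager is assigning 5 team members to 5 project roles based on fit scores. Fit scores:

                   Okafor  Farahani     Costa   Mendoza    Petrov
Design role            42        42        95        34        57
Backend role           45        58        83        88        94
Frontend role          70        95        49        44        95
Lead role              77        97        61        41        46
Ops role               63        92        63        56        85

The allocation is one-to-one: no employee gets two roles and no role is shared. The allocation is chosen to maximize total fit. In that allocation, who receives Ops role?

Farahani receives Ops role.

This is the linear assignment problem.
Optimal: Okafor→Lead role (77 pts), Farahani→Ops role (92 pts), Costa→Design role (95 pts), Mendoza→Backend role (88 pts), Petrov→Frontend role (95 pts) — total 77+92+95+88+95 = 447 pts.
Row-greedy (each employee in turn takes its best remaining role) gives 440 pts, worse by 7.
Next-best assignment: Okafor→Lead role, Farahani→Frontend role, Costa→Design role, Mendoza→Backend role, Petrov→Ops role = 440 pts.
Swapping Okafor↔Mendoza (Okafor→Backend role 45 pts, Mendoza→Lead role 41 pts) loses 79.
Farahani's own top role is Lead role (97 pts), but forcing Farahani→Lead role and reassigning the rest optimally gives only 438 pts — worse by 9.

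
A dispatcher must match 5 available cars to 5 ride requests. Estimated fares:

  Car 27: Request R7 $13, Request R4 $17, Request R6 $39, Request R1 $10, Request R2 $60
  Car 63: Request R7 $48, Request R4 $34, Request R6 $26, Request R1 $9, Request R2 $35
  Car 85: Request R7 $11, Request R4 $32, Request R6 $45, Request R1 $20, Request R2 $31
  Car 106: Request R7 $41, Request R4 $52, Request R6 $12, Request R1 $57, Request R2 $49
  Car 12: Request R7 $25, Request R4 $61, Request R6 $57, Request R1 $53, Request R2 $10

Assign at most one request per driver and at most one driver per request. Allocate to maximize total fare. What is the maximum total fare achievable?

Treat this as an assignment problem: match each driver to one request.
Optimal: Car 27→Request R2 ($60), Car 63→Request R7 ($48), Car 85→Request R6 ($45), Car 106→Request R1 ($57), Car 12→Request R4 ($61) — total 60+48+45+57+61 = $271.
Next-best assignment: Car 27→Request R2, Car 63→Request R7, Car 85→Request R6, Car 106→Request R4, Car 12→Request R1 = $258.
No other one-to-one assignment exceeds $271.

Max total: $271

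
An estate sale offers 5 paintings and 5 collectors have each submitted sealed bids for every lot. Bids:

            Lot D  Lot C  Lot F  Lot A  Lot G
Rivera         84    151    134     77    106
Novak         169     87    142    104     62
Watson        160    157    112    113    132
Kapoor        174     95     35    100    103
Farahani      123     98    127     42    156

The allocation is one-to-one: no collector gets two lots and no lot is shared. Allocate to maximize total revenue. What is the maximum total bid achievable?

Max total: $736

This is the linear assignment problem.
Optimal: Rivera→Lot C ($151), Novak→Lot F ($142), Watson→Lot A ($113), Kapoor→Lot D ($174), Farahani→Lot G ($156) — total 151+142+113+174+156 = $736.
Column-greedy (each lot in turn goes to its best remaining collector) gives $706, worse by 30.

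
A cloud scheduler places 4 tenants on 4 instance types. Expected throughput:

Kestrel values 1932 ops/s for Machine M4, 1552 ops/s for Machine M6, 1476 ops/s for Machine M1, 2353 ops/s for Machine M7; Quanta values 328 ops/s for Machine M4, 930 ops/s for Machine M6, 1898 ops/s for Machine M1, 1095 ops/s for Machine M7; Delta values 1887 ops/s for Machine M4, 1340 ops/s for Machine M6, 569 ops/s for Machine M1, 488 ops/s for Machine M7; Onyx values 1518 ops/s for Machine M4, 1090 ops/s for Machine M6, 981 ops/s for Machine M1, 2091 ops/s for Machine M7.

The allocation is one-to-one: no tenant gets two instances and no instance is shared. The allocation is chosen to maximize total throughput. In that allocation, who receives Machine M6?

This is the linear assignment problem.
Optimal: Kestrel→Machine M6 (1552 ops/s), Quanta→Machine M1 (1898 ops/s), Delta→Machine M4 (1887 ops/s), Onyx→Machine M7 (2091 ops/s) — total 1552+1898+1887+2091 = 7428 ops/s.
Next-best assignment: Kestrel→Machine M4, Quanta→Machine M1, Delta→Machine M6, Onyx→Machine M7 = 7261 ops/s.
Checked against all permutations: 7428 ops/s is optimal.
Kestrel's own top instance is Machine M7 (2353 ops/s), but forcing Kestrel→Machine M7 and reassigning the rest optimally gives only 7228 ops/s — worse by 200.

Kestrel receives Machine M6.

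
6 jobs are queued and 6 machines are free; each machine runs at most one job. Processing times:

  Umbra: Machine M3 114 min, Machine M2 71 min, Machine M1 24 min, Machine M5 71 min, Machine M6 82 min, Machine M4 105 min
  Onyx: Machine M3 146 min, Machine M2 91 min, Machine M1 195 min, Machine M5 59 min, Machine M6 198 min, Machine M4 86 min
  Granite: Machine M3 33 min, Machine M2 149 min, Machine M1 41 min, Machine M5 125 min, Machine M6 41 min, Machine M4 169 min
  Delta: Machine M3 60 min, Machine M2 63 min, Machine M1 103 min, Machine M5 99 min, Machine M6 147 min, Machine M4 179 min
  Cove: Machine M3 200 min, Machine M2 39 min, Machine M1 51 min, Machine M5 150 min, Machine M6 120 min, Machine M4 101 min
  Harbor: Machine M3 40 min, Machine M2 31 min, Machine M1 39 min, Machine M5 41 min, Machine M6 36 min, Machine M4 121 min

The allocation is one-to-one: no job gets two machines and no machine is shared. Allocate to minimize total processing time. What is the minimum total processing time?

Optimal: Umbra→Machine M1 (24 min), Onyx→Machine M4 (86 min), Granite→Machine M6 (41 min), Delta→Machine M3 (60 min), Cove→Machine M2 (39 min), Harbor→Machine M5 (41 min) — total 24+86+41+60+39+41 = 291 min.
Row-greedy (each job in turn takes its cheapest remaining machine) gives 316 min, worse by 25.
Swapping Onyx↔Harbor (Onyx→Machine M5 59 min, Harbor→Machine M4 121 min) adds 53.

Minimum total: 291 min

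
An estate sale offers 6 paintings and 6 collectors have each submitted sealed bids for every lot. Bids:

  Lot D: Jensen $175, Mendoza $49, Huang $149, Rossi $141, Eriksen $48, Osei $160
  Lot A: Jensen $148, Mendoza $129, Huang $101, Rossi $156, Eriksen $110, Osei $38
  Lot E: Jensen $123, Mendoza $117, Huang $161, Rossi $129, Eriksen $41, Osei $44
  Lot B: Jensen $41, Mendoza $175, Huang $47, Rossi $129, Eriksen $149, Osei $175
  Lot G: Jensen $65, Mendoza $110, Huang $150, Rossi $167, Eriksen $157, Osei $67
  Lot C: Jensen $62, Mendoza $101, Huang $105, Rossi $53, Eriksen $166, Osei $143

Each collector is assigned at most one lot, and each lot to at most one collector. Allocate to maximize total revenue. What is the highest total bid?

Max total: $977

This is a one-to-one assignment (maximum-weight bipartite matching).
Optimal: Jensen→Lot A ($148), Mendoza→Lot B ($175), Huang→Lot E ($161), Rossi→Lot G ($167), Eriksen→Lot C ($166), Osei→Lot D ($160) — total 148+175+161+167+166+160 = $977.
Column-greedy (each lot in turn goes to its best remaining collector) gives $967, worse by 10.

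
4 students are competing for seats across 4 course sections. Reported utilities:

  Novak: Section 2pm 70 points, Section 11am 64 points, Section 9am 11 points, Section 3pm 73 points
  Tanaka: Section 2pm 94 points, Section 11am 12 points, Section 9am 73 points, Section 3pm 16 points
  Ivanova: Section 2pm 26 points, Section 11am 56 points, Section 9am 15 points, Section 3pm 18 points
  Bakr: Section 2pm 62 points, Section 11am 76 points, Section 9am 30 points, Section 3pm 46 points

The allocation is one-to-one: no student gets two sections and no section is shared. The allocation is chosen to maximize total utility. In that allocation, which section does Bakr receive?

Bakr receives Section 2pm.

Treat this as an assignment problem: match each student to one section.
Optimal: Novak→Section 3pm (73 points), Tanaka→Section 9am (73 points), Ivanova→Section 11am (56 points), Bakr→Section 2pm (62 points) — total 73+73+56+62 = 264 points.
Row-greedy (each student in turn takes its best remaining section) gives 253 points, worse by 11.
Bakr's own top section is Section 11am (76 points), but forcing Bakr→Section 11am and reassigning the rest optimally gives only 258 points — worse by 6.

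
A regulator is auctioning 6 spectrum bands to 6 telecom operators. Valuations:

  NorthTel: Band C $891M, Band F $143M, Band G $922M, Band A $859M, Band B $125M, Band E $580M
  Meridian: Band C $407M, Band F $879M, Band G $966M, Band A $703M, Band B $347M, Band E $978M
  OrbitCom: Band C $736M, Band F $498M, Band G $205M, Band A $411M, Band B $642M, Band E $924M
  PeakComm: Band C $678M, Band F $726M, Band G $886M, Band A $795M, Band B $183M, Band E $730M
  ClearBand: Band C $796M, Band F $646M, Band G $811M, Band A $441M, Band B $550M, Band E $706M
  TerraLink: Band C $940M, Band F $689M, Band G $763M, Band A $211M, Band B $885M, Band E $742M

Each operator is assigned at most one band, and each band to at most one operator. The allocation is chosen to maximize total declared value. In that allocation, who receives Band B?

TerraLink receives Band B.

This is the linear assignment problem.
Optimal: NorthTel→Band A ($859M), Meridian→Band F ($879M), OrbitCom→Band E ($924M), PeakComm→Band G ($886M), ClearBand→Band C ($796M), TerraLink→Band B ($885M) — total 859+879+924+886+796+885 = $5229M.
Column-greedy (each band in turn goes to its best remaining operator) gives $4884M, worse by 345.
Next-best assignment: NorthTel→Band G, Meridian→Band F, OrbitCom→Band E, PeakComm→Band A, ClearBand→Band C, TerraLink→Band B = $5201M.
No other one-to-one assignment exceeds $5229M.
TerraLink's own top band is Band C ($940M), but forcing TerraLink→Band C and reassigning the rest optimally gives only $5038M — worse by 191.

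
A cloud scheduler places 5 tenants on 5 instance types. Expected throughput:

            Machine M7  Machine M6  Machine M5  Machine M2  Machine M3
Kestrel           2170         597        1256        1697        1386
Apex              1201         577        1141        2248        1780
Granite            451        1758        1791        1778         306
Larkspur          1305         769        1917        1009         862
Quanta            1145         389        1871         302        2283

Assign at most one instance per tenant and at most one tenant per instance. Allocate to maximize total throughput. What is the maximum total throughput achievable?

Maximum total: 10376 ops/s

Optimal: Kestrel→Machine M7 (2170 ops/s), Apex→Machine M2 (2248 ops/s), Granite→Machine M6 (1758 ops/s), Larkspur→Machine M5 (1917 ops/s), Quanta→Machine M3 (2283 ops/s) — total 2170+2248+1758+1917+2283 = 10376 ops/s.
Row-greedy (each tenant in turn takes its best remaining instance) gives 7460 ops/s, worse by 2916.
Checked against all permutations: 10376 ops/s is optimal.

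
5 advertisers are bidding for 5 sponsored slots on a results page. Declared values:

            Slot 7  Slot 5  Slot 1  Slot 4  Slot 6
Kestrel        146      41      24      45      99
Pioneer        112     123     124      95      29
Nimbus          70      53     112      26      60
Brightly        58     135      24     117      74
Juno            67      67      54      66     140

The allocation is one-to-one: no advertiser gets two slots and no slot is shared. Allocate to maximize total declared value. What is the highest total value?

Optimal: Kestrel→Slot 7 ($146), Pioneer→Slot 5 ($123), Nimbus→Slot 1 ($112), Brightly→Slot 4 ($117), Juno→Slot 6 ($140) — total 146+123+112+117+140 = $638.
Max-entry greedy (repeatedly take the single best remaining cell) gives $571, worse by 67.
Every other assignment is strictly worse.

Max total: $638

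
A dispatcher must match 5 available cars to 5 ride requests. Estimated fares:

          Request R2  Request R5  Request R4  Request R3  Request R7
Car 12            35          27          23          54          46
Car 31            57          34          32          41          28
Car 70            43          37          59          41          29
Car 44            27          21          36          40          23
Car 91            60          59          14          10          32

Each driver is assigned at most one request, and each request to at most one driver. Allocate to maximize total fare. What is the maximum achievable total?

Maximum total: $261

This is a one-to-one assignment (maximum-weight bipartite matching).
Optimal: Car 12→Request R7 ($46), Car 31→Request R2 ($57), Car 70→Request R4 ($59), Car 44→Request R3 ($40), Car 91→Request R5 ($59) — total 46+57+59+40+59 = $261.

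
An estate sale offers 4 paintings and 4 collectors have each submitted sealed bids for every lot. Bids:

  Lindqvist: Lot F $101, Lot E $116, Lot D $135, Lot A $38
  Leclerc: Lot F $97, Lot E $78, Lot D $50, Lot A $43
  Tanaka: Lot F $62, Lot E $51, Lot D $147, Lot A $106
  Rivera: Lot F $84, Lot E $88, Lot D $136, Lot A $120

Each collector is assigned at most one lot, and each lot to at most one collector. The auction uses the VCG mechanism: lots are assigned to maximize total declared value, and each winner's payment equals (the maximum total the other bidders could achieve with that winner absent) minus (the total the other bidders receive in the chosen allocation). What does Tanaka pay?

Efficient allocation: Lindqvist→Lot E ($116), Leclerc→Lot F ($97), Tanaka→Lot D ($147), Rivera→Lot A ($120); total welfare W = $480.
Tanaka receives Lot D at value $147, so the others get W − 147 = $333.
Without Tanaka: best allocation of the remaining 3 bidders over all 4 lots is Lindqvist→Lot D ($135), Leclerc→Lot F ($97), Rivera→Lot A ($120), total $352.
VCG payment = (others' best without Tanaka) − (others' welfare with Tanaka) = 352 − 333 = $19.

Tanaka pays $19.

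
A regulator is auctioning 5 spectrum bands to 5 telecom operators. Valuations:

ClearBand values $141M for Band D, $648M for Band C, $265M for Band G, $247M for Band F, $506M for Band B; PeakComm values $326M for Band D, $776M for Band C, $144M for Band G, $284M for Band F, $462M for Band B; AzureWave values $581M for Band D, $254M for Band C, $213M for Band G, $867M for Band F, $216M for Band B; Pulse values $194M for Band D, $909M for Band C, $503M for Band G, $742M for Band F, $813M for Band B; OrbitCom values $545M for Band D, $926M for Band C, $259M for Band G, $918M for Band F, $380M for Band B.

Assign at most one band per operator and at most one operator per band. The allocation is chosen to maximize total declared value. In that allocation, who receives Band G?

Optimal: ClearBand→Band G ($265M), PeakComm→Band C ($776M), AzureWave→Band D ($581M), Pulse→Band B ($813M), OrbitCom→Band F ($918M) — total 265+776+581+813+918 = $3353M.
Max-entry greedy (repeatedly take the single best remaining cell) gives $3197M, worse by 156.
No other one-to-one assignment exceeds $3353M.
ClearBand's own top band is Band C ($648M), but forcing ClearBand→Band C and reassigning the rest optimally gives only $3112M — worse by 241.

ClearBand receives Band G.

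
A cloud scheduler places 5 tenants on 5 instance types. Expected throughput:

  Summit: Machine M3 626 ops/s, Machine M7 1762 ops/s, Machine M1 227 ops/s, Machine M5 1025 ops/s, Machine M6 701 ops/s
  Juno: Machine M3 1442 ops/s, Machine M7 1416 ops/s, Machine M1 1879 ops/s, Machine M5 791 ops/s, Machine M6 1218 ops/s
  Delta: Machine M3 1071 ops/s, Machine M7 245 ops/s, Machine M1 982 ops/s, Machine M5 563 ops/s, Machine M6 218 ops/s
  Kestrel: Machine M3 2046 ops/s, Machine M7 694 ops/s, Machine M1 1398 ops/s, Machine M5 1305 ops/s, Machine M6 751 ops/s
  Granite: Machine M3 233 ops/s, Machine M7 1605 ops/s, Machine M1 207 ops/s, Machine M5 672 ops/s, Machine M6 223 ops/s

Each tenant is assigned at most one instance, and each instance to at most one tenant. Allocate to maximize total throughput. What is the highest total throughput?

Optimal: Summit→Machine M5 (1025 ops/s), Juno→Machine M6 (1218 ops/s), Delta→Machine M1 (982 ops/s), Kestrel→Machine M3 (2046 ops/s), Granite→Machine M7 (1605 ops/s) — total 1025+1218+982+2046+1605 = 6876 ops/s.
Row-greedy (each tenant in turn takes its best remaining instance) gives 6240 ops/s, worse by 636.
Next-best assignment: Summit→Machine M6, Juno→Machine M1, Delta→Machine M5, Kestrel→Machine M3, Granite→Machine M7 = 6794 ops/s.
Every other assignment is strictly worse.

Max total: 6876 ops/s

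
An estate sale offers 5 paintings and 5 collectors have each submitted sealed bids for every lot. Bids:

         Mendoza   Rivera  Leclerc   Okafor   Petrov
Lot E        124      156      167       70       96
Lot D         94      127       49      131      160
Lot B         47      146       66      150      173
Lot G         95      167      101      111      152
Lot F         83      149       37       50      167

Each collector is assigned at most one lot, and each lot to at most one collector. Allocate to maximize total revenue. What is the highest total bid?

This is the linear assignment problem.
Optimal: Mendoza→Lot D ($94), Rivera→Lot G ($167), Leclerc→Lot E ($167), Okafor→Lot B ($150), Petrov→Lot F ($167) — total 94+167+167+150+167 = $745.
Max-entry greedy (repeatedly take the single best remaining cell) gives $721, worse by 24.
Swapping Okafor↔Leclerc (Okafor→Lot E $70, Leclerc→Lot B $66) loses 181.
Checked against all permutations: $745 is optimal.

Maximum total: $745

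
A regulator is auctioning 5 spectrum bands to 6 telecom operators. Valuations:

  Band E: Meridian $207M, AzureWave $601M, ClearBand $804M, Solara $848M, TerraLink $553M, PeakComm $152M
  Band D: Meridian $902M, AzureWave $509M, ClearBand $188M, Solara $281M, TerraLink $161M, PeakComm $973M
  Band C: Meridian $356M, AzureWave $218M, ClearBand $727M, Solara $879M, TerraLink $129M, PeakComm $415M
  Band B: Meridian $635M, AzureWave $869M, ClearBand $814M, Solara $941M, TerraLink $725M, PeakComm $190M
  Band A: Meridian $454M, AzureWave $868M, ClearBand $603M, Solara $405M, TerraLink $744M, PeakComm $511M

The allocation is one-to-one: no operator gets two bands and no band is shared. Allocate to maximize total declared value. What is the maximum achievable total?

Max total: $4269M

Optimal: ClearBand→Band E ($804M), PeakComm→Band D ($973M), Solara→Band C ($879M), AzureWave→Band B ($869M), TerraLink→Band A ($744M) — total 804+973+879+869+744 = $4269M.
Column-greedy (each band in turn goes to its best remaining operator) gives $4161M, worse by 108.
Swapping PeakComm↔AzureWave (PeakComm→Band B $190M, AzureWave→Band D $509M) loses 1143.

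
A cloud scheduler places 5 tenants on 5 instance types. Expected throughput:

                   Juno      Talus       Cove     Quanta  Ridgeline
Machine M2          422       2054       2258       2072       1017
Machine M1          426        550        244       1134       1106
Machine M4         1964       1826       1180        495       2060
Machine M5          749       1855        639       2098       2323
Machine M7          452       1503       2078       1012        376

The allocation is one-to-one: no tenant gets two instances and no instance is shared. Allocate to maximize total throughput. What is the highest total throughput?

Optimal: Juno→Machine M4 (1964 ops/s), Talus→Machine M2 (2054 ops/s), Cove→Machine M7 (2078 ops/s), Quanta→Machine M1 (1134 ops/s), Ridgeline→Machine M5 (2323 ops/s) — total 1964+2054+2078+1134+2323 = 9553 ops/s.

Maximum total: 9553 ops/s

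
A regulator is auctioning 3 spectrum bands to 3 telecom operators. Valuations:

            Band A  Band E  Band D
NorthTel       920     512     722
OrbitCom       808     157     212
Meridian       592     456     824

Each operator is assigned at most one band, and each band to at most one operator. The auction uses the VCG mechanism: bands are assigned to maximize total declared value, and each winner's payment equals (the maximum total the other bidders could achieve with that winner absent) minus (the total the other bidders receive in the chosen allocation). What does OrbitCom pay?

Efficient allocation: NorthTel→Band E ($512M), OrbitCom→Band A ($808M), Meridian→Band D ($824M); total welfare W = $2144M.
OrbitCom receives Band A at value $808M, so the others get W − 808 = $1336M.
Without OrbitCom: best allocation of the remaining 2 bidders over all 3 bands is NorthTel→Band A ($920M), Meridian→Band D ($824M), total $1744M.
VCG payment = (others' best without OrbitCom) − (others' welfare with OrbitCom) = 1744 − 1336 = $408M.

OrbitCom pays $408M.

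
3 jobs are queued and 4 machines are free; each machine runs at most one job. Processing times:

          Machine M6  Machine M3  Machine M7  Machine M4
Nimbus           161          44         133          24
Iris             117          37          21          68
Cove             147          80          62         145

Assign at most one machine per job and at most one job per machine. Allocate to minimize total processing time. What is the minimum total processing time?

Minimum total: 123 min

Optimal: Nimbus→Machine M4 (24 min), Iris→Machine M3 (37 min), Cove→Machine M7 (62 min) — total 24+37+62 = 123 min.
Row-greedy (each job in turn takes its cheapest remaining machine) gives 125 min, worse by 2.
Next-best assignment: Nimbus→Machine M4, Iris→Machine M7, Cove→Machine M3 = 125 min.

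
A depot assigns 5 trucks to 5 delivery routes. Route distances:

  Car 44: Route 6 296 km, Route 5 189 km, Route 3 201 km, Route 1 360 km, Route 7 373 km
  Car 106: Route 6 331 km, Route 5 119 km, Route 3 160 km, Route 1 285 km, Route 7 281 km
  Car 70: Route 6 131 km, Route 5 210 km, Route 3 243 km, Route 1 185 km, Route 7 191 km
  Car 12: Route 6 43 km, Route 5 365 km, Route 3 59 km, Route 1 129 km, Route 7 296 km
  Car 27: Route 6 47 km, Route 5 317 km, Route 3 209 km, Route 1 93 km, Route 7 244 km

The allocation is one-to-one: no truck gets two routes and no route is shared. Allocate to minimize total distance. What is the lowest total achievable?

Min total: 647 km

Optimal: Car 44→Route 3 (201 km), Car 106→Route 5 (119 km), Car 70→Route 7 (191 km), Car 12→Route 6 (43 km), Car 27→Route 1 (93 km) — total 201+119+191+43+93 = 647 km.
Row-greedy (each truck in turn takes its cheapest remaining route) gives 853 km, worse by 206.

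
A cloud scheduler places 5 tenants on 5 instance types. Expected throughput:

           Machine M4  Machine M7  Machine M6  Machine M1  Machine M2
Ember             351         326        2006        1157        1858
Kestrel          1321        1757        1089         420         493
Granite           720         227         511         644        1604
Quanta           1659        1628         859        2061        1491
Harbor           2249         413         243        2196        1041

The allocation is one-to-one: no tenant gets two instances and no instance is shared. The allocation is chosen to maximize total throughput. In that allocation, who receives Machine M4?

Harbor receives Machine M4.

Optimal: Ember→Machine M6 (2006 ops/s), Kestrel→Machine M7 (1757 ops/s), Granite→Machine M2 (1604 ops/s), Quanta→Machine M1 (2061 ops/s), Harbor→Machine M4 (2249 ops/s) — total 2006+1757+1604+2061+2249 = 9677 ops/s.
Swapping Quanta↔Granite (Quanta→Machine M2 1491 ops/s, Granite→Machine M1 644 ops/s) loses 1530.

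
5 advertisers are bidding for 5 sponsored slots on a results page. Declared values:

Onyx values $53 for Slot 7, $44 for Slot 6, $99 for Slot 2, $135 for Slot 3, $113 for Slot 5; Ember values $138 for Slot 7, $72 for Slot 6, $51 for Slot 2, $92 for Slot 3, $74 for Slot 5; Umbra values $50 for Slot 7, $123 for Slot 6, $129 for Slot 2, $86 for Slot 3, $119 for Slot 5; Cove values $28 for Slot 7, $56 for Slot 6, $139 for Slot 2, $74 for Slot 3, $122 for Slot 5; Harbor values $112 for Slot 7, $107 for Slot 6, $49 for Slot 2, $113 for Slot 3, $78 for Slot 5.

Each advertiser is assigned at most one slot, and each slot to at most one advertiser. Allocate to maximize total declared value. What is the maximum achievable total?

Optimal: Onyx→Slot 3 ($135), Ember→Slot 7 ($138), Umbra→Slot 5 ($119), Cove→Slot 2 ($139), Harbor→Slot 6 ($107) — total 135+138+119+139+107 = $638.
Row-greedy (each advertiser in turn takes its best remaining slot) gives $631, worse by 7.
Next-best assignment: Onyx→Slot 3, Ember→Slot 7, Umbra→Slot 2, Cove→Slot 5, Harbor→Slot 6 = $631.
Swapping Ember↔Harbor (Ember→Slot 6 $72, Harbor→Slot 7 $112) loses 61.
Every other assignment is strictly worse.

Maximum total: $638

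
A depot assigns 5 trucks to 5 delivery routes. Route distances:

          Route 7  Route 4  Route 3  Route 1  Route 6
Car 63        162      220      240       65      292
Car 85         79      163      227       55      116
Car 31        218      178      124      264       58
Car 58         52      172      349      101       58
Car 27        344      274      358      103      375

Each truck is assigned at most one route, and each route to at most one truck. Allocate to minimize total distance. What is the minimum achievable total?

This is a one-to-one assignment (minimum-cost bipartite matching).
Optimal: Car 63→Route 4 (220 km), Car 85→Route 7 (79 km), Car 31→Route 3 (124 km), Car 58→Route 6 (58 km), Car 27→Route 1 (103 km) — total 220+79+124+58+103 = 584 km.
Next-best assignment: Car 63→Route 1, Car 85→Route 7, Car 31→Route 3, Car 58→Route 6, Car 27→Route 4 = 600 km.

Min total: 584 km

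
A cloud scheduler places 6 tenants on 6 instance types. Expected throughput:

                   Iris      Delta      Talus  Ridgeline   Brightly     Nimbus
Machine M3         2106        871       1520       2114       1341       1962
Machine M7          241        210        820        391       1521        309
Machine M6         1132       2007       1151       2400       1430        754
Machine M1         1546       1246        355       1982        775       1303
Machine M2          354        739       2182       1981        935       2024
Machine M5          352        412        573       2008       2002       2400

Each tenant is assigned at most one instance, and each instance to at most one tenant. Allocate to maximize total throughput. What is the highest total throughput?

Max total: 12198 ops/s

Treat this as an assignment problem: match each tenant to one instance.
Optimal: Iris→Machine M3 (2106 ops/s), Delta→Machine M6 (2007 ops/s), Talus→Machine M2 (2182 ops/s), Ridgeline→Machine M1 (1982 ops/s), Brightly→Machine M7 (1521 ops/s), Nimbus→Machine M5 (2400 ops/s) — total 2106+2007+2182+1982+1521+2400 = 12198 ops/s.
Next-best assignment: Iris→Machine M3, Delta→Machine M1, Talus→Machine M2, Ridgeline→Machine M6, Brightly→Machine M7, Nimbus→Machine M5 = 11855 ops/s.
Checked against all permutations: 12198 ops/s is optimal.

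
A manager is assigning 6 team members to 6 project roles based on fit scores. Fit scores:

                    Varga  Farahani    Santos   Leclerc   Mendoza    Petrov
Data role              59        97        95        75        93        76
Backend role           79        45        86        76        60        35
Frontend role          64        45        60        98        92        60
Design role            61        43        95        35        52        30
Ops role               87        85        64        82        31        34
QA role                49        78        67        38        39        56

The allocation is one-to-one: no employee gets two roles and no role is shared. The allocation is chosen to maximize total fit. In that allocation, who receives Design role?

This is a one-to-one assignment (maximum-weight bipartite matching).
Optimal: Varga→Backend role (79 pts), Farahani→Ops role (85 pts), Santos→Design role (95 pts), Leclerc→Frontend role (98 pts), Mendoza→Data role (93 pts), Petrov→QA role (56 pts) — total 79+85+95+98+93+56 = 506 pts.
Santos's own top role is Data role (95 pts), but forcing Santos→Data role and reassigning the rest optimally gives only 465 pts — worse by 41.

Santos receives Design role.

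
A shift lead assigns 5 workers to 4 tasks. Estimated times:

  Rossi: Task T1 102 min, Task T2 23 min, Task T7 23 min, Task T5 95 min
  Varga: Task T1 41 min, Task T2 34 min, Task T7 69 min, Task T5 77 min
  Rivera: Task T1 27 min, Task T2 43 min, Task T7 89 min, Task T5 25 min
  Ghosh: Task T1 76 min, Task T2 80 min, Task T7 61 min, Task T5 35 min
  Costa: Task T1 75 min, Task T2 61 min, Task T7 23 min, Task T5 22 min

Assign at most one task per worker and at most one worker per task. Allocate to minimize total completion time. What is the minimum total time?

Optimal: Rivera→Task T1 (27 min), Varga→Task T2 (34 min), Rossi→Task T7 (23 min), Costa→Task T5 (22 min) — total 27+34+23+22 = 106 min.
Min-entry greedy (repeatedly take the single cheapest remaining cell) gives 133 min, worse by 27.
Swapping Rossi↔Varga (Rossi→Task T2 23 min, Varga→Task T7 69 min) adds 35.

Min total: 106 min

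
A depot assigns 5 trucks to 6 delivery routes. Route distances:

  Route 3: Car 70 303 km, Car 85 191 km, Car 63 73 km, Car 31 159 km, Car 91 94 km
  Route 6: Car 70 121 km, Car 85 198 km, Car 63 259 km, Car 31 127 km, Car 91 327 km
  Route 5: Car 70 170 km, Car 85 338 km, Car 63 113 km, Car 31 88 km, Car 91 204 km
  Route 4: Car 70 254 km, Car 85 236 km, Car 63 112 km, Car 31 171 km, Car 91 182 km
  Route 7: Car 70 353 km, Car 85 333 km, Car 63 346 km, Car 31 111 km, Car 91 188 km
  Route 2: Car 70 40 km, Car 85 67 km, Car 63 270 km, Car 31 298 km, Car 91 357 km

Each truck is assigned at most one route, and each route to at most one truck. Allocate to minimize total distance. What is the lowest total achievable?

Min total: 482 km

Optimal: Car 70→Route 6 (121 km), Car 85→Route 2 (67 km), Car 63→Route 4 (112 km), Car 31→Route 5 (88 km), Car 91→Route 3 (94 km) — total 121+67+112+88+94 = 482 km.
Row-greedy (each truck in turn takes its cheapest remaining route) gives 619 km, worse by 137.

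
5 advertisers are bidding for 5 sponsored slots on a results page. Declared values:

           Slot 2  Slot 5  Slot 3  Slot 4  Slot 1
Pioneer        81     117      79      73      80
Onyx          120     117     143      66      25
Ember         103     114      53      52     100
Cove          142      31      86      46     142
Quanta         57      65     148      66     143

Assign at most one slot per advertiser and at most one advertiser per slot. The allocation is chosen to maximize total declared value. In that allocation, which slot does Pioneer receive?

Pioneer receives Slot 4.

This is the linear assignment problem.
Optimal: Pioneer→Slot 4 ($73), Onyx→Slot 3 ($143), Ember→Slot 5 ($114), Cove→Slot 2 ($142), Quanta→Slot 1 ($143) — total 73+143+114+142+143 = $615.
Row-greedy (each advertiser in turn takes its best remaining slot) gives $571, worse by 44.
Next-best assignment: Pioneer→Slot 5, Onyx→Slot 3, Ember→Slot 4, Cove→Slot 2, Quanta→Slot 1 = $597.
Pioneer's own top slot is Slot 5 ($117), but forcing Pioneer→Slot 5 and reassigning the rest optimally gives only $597 — worse by 18.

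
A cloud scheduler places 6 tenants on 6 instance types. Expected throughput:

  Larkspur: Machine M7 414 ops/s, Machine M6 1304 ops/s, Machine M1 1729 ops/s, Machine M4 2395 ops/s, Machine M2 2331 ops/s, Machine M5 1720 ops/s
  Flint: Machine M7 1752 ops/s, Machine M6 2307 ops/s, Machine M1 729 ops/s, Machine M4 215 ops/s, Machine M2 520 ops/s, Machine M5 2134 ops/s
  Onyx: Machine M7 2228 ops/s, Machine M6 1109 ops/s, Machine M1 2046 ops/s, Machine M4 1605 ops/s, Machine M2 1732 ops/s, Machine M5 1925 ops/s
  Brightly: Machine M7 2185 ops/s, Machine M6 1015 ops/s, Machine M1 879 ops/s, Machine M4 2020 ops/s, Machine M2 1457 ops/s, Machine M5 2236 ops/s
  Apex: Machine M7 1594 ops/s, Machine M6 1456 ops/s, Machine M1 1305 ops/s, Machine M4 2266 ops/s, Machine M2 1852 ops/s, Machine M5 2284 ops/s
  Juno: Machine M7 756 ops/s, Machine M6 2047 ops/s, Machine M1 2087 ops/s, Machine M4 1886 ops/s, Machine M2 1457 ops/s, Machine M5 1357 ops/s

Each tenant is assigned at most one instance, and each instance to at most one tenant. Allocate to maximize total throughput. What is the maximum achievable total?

Max total: 13455 ops/s

Optimal: Larkspur→Machine M2 (2331 ops/s), Flint→Machine M6 (2307 ops/s), Onyx→Machine M7 (2228 ops/s), Brightly→Machine M5 (2236 ops/s), Apex→Machine M4 (2266 ops/s), Juno→Machine M1 (2087 ops/s) — total 2331+2307+2228+2236+2266+2087 = 13455 ops/s.
Row-greedy (each tenant in turn takes its best remaining instance) gives 13105 ops/s, worse by 350.
Swapping Apex↔Juno (Apex→Machine M1 1305 ops/s, Juno→Machine M4 1886 ops/s) loses 1162.
Checked against all permutations: 13455 ops/s is optimal.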